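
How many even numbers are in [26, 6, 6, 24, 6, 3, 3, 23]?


Check each element:
  26 is even
  6 is even
  6 is even
  24 is even
  6 is even
  3 is odd
  3 is odd
  23 is odd
Evens: [26, 6, 6, 24, 6]
Count of evens = 5
Final answer: 5


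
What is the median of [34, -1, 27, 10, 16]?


First, sort the list: [-1, 10, 16, 27, 34]
The list has 5 elements (odd count).
The middle index is 2 (0-based), and the element there is 16.
Final answer: 16


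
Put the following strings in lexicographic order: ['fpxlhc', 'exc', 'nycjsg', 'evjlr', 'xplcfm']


Compare strings character by character (the first differing letter decides):
  'evjlr' < 'exc' since 'v' < 'x' at position 2
  'exc' < 'fpxlhc' since 'e' < 'f' at position 1
  'fpxlhc' < 'nycjsg' since 'f' < 'n' at position 1
  'nycjsg' < 'xplcfm' since 'n' < 'x' at position 1
Chaining these comparisons gives the alphabetical order.
Final answer: ['evjlr', 'exc', 'fpxlhc', 'nycjsg', 'xplcfm']


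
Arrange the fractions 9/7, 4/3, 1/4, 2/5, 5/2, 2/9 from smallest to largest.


Convert to decimal for comparison:
  9/7 = 1.2857
  4/3 = 1.3333
  1/4 = 0.25
  2/5 = 0.4
  5/2 = 2.5
  2/9 = 0.2222
Decimals in increasing order: 0.2222 < 0.25 < 0.4 < 1.2857 < 1.3333 < 2.5
Writing each back as its fraction gives the sorted order.
Final answer: 2/9, 1/4, 2/5, 9/7, 4/3, 5/2


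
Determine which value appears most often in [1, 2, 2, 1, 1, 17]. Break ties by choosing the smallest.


Count the frequency of each value:
  1 appears 3 time(s)
  2 appears 2 time(s)
  17 appears 1 time(s)
Maximum frequency is 3.
Only 1 reaches that frequency, so it is the mode.
Final answer: 1


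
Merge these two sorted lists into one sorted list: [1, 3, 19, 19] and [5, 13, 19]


List A: [1, 3, 19, 19]
List B: [5, 13, 19]
Repeatedly compare the front elements and take the smaller:
  1 vs 5 -> take 1
  3 vs 5 -> take 3
  19 vs 5 -> take 5
  19 vs 13 -> take 13
  19 vs 19 -> take 19
  19 vs 19 -> take 19
  A is exhausted; append the rest of B: [19]
Final answer: [1, 3, 5, 13, 19, 19, 19]


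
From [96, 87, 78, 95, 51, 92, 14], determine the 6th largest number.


Sort descending: [96, 95, 92, 87, 78, 51, 14]
The 6th element (1-indexed) is at index 5.
Value = 51
Final answer: 51


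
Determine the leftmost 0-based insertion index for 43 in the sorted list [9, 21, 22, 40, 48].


List is sorted: [9, 21, 22, 40, 48]
We need the leftmost position where 43 can be inserted, i.e. the first index whose element is >= 43 (or the end of the list if none is).
Binary search with low=0, high=5 (0-based indices):
  low=0, high=5, mid=2: a[2]=22 < 43, so low = 3
  low=3, high=5, mid=4: a[4]=48 >= 43, so high = 4
  low=3, high=4, mid=3: a[3]=40 < 43, so low = 4
Now low = high = 4, so the insertion index is 4.
Final answer: 4


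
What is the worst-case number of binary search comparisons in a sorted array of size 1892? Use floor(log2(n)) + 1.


Binary search halves the search space each step.
Maximum comparisons = floor(log2(1892)) + 1
log2(1892) = 10.8857
floor(log2(1892)) = 10, so 10 + 1 = 11
Final answer: 11


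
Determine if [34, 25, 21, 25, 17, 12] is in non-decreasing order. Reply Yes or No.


Check consecutive pairs:
  34 <= 25? False
  25 <= 21? False
  21 <= 25? True
  25 <= 17? False
  17 <= 12? False
4 consecutive pair(s) are out of order, so the list is not sorted.
Final answer: No


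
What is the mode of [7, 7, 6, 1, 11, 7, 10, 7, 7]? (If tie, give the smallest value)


Count the frequency of each value:
  1 appears 1 time(s)
  6 appears 1 time(s)
  7 appears 5 time(s)
  10 appears 1 time(s)
  11 appears 1 time(s)
Maximum frequency is 5.
Only 7 reaches that frequency, so it is the mode.
Final answer: 7


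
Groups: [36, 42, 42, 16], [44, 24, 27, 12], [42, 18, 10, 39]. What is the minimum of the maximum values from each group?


Find max of each group:
  Group 1: [36, 42, 42, 16] -> max = 42
  Group 2: [44, 24, 27, 12] -> max = 44
  Group 3: [42, 18, 10, 39] -> max = 42
Maxes: [42, 44, 42]
Minimum of maxes = 42
Final answer: 42


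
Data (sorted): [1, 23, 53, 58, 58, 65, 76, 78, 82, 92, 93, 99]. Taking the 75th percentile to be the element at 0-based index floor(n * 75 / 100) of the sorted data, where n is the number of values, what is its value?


The dataset has n = 12 elements.
Index = floor(12 * 75 / 100) = floor(900 / 100) = floor(9) = 9
Counting from index 0 in the sorted data, the element at index 9 is 92.
Final answer: 92


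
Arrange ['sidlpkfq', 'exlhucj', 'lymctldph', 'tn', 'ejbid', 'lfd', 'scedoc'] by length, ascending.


Compute lengths:
  'sidlpkfq' has length 8
  'exlhucj' has length 7
  'lymctldph' has length 9
  'tn' has length 2
  'ejbid' has length 5
  'lfd' has length 3
  'scedoc' has length 6
Lengths in increasing order: 2 < 3 < 5 < 6 < 7 < 8 < 9
Listing the words in that order gives the answer.
Final answer: ['tn', 'lfd', 'ejbid', 'scedoc', 'exlhucj', 'sidlpkfq', 'lymctldph']


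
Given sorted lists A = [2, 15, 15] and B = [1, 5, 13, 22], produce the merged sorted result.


List A: [2, 15, 15]
List B: [1, 5, 13, 22]
Repeatedly compare the front elements and take the smaller:
  2 vs 1 -> take 1
  2 vs 5 -> take 2
  15 vs 5 -> take 5
  15 vs 13 -> take 13
  15 vs 22 -> take 15
  15 vs 22 -> take 15
  A is exhausted; append the rest of B: [22]
Final answer: [1, 2, 5, 13, 15, 15, 22]


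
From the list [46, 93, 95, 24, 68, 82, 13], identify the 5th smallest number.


Sort ascending: [13, 24, 46, 68, 82, 93, 95]
The 5th element (1-indexed) is at index 4.
Value = 82
Final answer: 82


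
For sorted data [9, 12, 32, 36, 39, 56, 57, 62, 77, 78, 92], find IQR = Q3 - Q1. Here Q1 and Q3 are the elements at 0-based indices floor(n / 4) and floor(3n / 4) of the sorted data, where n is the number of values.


The data has n = 11 elements.
Q1 index = floor(11 / 4) = floor(2.75) = 2; Q3 index = floor(3 * 11 / 4) = floor(8.25) = 8
Q1 = element at index 2 = 32
Q3 = element at index 8 = 77
IQR = 77 - 32 = 45
Final answer: 45


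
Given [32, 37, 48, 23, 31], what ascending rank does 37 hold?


Sort ascending: [23, 31, 32, 37, 48]
Find 37 in the sorted list.
37 is at position 4 (1-indexed).
Final answer: 4


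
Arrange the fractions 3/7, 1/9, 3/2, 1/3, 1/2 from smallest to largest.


Convert to decimal for comparison:
  3/7 = 0.4286
  1/9 = 0.1111
  3/2 = 1.5
  1/3 = 0.3333
  1/2 = 0.5
Decimals in increasing order: 0.1111 < 0.3333 < 0.4286 < 0.5 < 1.5
Writing each back as its fraction gives the sorted order.
Final answer: 1/9, 1/3, 3/7, 1/2, 3/2


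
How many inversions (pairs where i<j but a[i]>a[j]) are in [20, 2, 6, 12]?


For each element, count the later elements that are smaller than it:
  20 (index 0): smaller elements after it = [2, 6, 12] -> 3
  2 (index 1): smaller elements after it = [] -> 0
  6 (index 2): smaller elements after it = [] -> 0
Total inversions = 3 + 0 + 0 = 3
Final answer: 3


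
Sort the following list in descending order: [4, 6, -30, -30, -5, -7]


Original list: [4, 6, -30, -30, -5, -7]
Repeatedly take the largest remaining element:
  Remaining [4, 6, -30, -30, -5, -7] -> largest is 6
  Remaining [4, -30, -30, -5, -7] -> largest is 4
  Remaining [-30, -30, -5, -7] -> largest is -5
  Remaining [-30, -30, -7] -> largest is -7
  Remaining [-30, -30] -> largest is -30
  Remaining [-30] -> largest is -30
Collecting the picks in order gives the descending list.
Final answer: [6, 4, -5, -7, -30, -30]


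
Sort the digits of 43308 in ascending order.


The number 43308 has digits: 4, 3, 3, 0, 8
Sorted: 0, 3, 3, 4, 8
Joining the sorted digits gives the result.
Final answer: 03348


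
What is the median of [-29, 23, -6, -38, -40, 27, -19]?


First, sort the list: [-40, -38, -29, -19, -6, 23, 27]
The list has 7 elements (odd count).
The middle index is 3 (0-based), and the element there is -19.
Final answer: -19


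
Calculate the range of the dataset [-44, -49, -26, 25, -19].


Maximum value: 25
Minimum value: -49
Range = 25 - (-49) = 74
Final answer: 74


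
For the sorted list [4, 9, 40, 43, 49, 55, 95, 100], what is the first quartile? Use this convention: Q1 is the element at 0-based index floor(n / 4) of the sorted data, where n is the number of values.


The list has n = 8 elements.
Q1 index = floor(8 / 4) = floor(2) = 2
Counting from index 0 in the sorted data, the element at index 2 is 40.
Final answer: 40


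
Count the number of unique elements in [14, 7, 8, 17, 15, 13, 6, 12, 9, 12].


List all unique values:
Distinct values: [6, 7, 8, 9, 12, 13, 14, 15, 17]
Count = 9
Final answer: 9


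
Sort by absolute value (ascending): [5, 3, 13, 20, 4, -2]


Compute absolute values:
  |5| = 5
  |3| = 3
  |13| = 13
  |20| = 20
  |4| = 4
  |-2| = 2
Absolute values in increasing order: 2 < 3 < 4 < 5 < 13 < 20
Listing the original numbers in that order gives the answer.
Final answer: [-2, 3, 4, 5, 13, 20]


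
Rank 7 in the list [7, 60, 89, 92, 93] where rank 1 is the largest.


Sort descending: [93, 92, 89, 60, 7]
Find 7 in the sorted list.
7 is at position 5.
Final answer: 5


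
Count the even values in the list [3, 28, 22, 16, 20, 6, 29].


Check each element:
  3 is odd
  28 is even
  22 is even
  16 is even
  20 is even
  6 is even
  29 is odd
Evens: [28, 22, 16, 20, 6]
Count of evens = 5
Final answer: 5


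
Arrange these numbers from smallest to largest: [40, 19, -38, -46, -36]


Original list: [40, 19, -38, -46, -36]
Repeatedly take the smallest remaining element:
  Remaining [40, 19, -38, -46, -36] -> smallest is -46
  Remaining [40, 19, -38, -36] -> smallest is -38
  Remaining [40, 19, -36] -> smallest is -36
  Remaining [40, 19] -> smallest is 19
  Remaining [40] -> smallest is 40
Collecting the picks in order gives the sorted list.
Final answer: [-46, -38, -36, 19, 40]


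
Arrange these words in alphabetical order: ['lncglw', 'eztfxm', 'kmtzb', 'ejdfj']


Compare strings character by character (the first differing letter decides):
  'ejdfj' < 'eztfxm' since 'j' < 'z' at position 2
  'eztfxm' < 'kmtzb' since 'e' < 'k' at position 1
  'kmtzb' < 'lncglw' since 'k' < 'l' at position 1
Chaining these comparisons gives the alphabetical order.
Final answer: ['ejdfj', 'eztfxm', 'kmtzb', 'lncglw']


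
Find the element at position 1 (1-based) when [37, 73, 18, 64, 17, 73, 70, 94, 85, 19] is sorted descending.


Sort descending: [94, 85, 73, 73, 70, 64, 37, 19, 18, 17]
The 1st element (1-indexed) is at index 0.
Value = 94
Final answer: 94


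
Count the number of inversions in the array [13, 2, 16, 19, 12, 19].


For each element, count the later elements that are smaller than it:
  13 (index 0): smaller elements after it = [2, 12] -> 2
  2 (index 1): smaller elements after it = [] -> 0
  16 (index 2): smaller elements after it = [12] -> 1
  19 (index 3): smaller elements after it = [12] -> 1
  12 (index 4): smaller elements after it = [] -> 0
Total inversions = 2 + 0 + 1 + 1 + 0 = 4
Final answer: 4


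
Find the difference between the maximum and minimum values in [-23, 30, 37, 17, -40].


Maximum value: 37
Minimum value: -40
Range = 37 - (-40) = 77
Final answer: 77


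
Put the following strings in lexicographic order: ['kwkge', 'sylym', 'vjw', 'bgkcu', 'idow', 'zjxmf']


Compare strings character by character (the first differing letter decides):
  'bgkcu' < 'idow' since 'b' < 'i' at position 1
  'idow' < 'kwkge' since 'i' < 'k' at position 1
  'kwkge' < 'sylym' since 'k' < 's' at position 1
  'sylym' < 'vjw' since 's' < 'v' at position 1
  'vjw' < 'zjxmf' since 'v' < 'z' at position 1
Chaining these comparisons gives the alphabetical order.
Final answer: ['bgkcu', 'idow', 'kwkge', 'sylym', 'vjw', 'zjxmf']


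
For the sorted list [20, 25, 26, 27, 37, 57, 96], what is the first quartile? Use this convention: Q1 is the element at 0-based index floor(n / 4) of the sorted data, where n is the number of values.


The list has n = 7 elements.
Q1 index = floor(7 / 4) = floor(1.75) = 1
Counting from index 0 in the sorted data, the element at index 1 is 25.
Final answer: 25


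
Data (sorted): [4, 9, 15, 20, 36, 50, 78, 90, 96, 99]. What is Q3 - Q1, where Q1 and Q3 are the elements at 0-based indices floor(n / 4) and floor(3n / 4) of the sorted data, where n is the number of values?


The data has n = 10 elements.
Q1 index = floor(10 / 4) = floor(2.5) = 2; Q3 index = floor(3 * 10 / 4) = floor(7.5) = 7
Q1 = element at index 2 = 15
Q3 = element at index 7 = 90
IQR = 90 - 15 = 75
Final answer: 75


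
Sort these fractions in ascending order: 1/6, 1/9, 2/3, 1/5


Convert to decimal for comparison:
  1/6 = 0.1667
  1/9 = 0.1111
  2/3 = 0.6667
  1/5 = 0.2
Decimals in increasing order: 0.1111 < 0.1667 < 0.2 < 0.6667
Writing each back as its fraction gives the sorted order.
Final answer: 1/9, 1/6, 1/5, 2/3


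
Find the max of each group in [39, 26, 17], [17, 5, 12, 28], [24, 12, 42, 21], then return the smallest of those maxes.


Find max of each group:
  Group 1: [39, 26, 17] -> max = 39
  Group 2: [17, 5, 12, 28] -> max = 28
  Group 3: [24, 12, 42, 21] -> max = 42
Maxes: [39, 28, 42]
Minimum of maxes = 28
Final answer: 28


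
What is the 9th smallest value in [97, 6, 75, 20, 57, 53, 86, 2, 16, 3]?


Sort ascending: [2, 3, 6, 16, 20, 53, 57, 75, 86, 97]
The 9th element (1-indexed) is at index 8.
Value = 86
Final answer: 86


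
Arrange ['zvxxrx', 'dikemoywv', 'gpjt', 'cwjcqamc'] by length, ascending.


Compute lengths:
  'zvxxrx' has length 6
  'dikemoywv' has length 9
  'gpjt' has length 4
  'cwjcqamc' has length 8
Lengths in increasing order: 4 < 6 < 8 < 9
Listing the words in that order gives the answer.
Final answer: ['gpjt', 'zvxxrx', 'cwjcqamc', 'dikemoywv']


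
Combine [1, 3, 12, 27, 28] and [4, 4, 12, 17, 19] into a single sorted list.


List A: [1, 3, 12, 27, 28]
List B: [4, 4, 12, 17, 19]
Repeatedly compare the front elements and take the smaller:
  1 vs 4 -> take 1
  3 vs 4 -> take 3
  12 vs 4 -> take 4
  12 vs 4 -> take 4
  12 vs 12 -> take 12
  27 vs 12 -> take 12
  27 vs 17 -> take 17
  27 vs 19 -> take 19
  B is exhausted; append the rest of A: [27, 28]
Final answer: [1, 3, 4, 4, 12, 12, 17, 19, 27, 28]


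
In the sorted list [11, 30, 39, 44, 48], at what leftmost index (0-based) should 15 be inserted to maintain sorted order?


List is sorted: [11, 30, 39, 44, 48]
We need the leftmost position where 15 can be inserted, i.e. the first index whose element is >= 15 (or the end of the list if none is).
Binary search with low=0, high=5 (0-based indices):
  low=0, high=5, mid=2: a[2]=39 >= 15, so high = 2
  low=0, high=2, mid=1: a[1]=30 >= 15, so high = 1
  low=0, high=1, mid=0: a[0]=11 < 15, so low = 1
Now low = high = 1, so the insertion index is 1.
Final answer: 1


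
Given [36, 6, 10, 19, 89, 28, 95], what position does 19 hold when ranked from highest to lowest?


Sort descending: [95, 89, 36, 28, 19, 10, 6]
Find 19 in the sorted list.
19 is at position 5.
Final answer: 5


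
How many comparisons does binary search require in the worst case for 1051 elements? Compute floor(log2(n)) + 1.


Binary search halves the search space each step.
Maximum comparisons = floor(log2(1051)) + 1
log2(1051) = 10.0375
floor(log2(1051)) = 10, so 10 + 1 = 11
Final answer: 11


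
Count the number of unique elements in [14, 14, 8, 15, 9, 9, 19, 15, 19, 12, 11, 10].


List all unique values:
Distinct values: [8, 9, 10, 11, 12, 14, 15, 19]
Count = 8
Final answer: 8


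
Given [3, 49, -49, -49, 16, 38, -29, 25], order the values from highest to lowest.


Original list: [3, 49, -49, -49, 16, 38, -29, 25]
Repeatedly take the largest remaining element:
  Remaining [3, 49, -49, -49, 16, 38, -29, 25] -> largest is 49
  Remaining [3, -49, -49, 16, 38, -29, 25] -> largest is 38
  Remaining [3, -49, -49, 16, -29, 25] -> largest is 25
  Remaining [3, -49, -49, 16, -29] -> largest is 16
  Remaining [3, -49, -49, -29] -> largest is 3
  Remaining [-49, -49, -29] -> largest is -29
  Remaining [-49, -49] -> largest is -49
  Remaining [-49] -> largest is -49
Collecting the picks in order gives the descending list.
Final answer: [49, 38, 25, 16, 3, -29, -49, -49]


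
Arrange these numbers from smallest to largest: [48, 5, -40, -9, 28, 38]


Original list: [48, 5, -40, -9, 28, 38]
Repeatedly take the smallest remaining element:
  Remaining [48, 5, -40, -9, 28, 38] -> smallest is -40
  Remaining [48, 5, -9, 28, 38] -> smallest is -9
  Remaining [48, 5, 28, 38] -> smallest is 5
  Remaining [48, 28, 38] -> smallest is 28
  Remaining [48, 38] -> smallest is 38
  Remaining [48] -> smallest is 48
Collecting the picks in order gives the sorted list.
Final answer: [-40, -9, 5, 28, 38, 48]


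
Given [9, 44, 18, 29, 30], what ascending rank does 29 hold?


Sort ascending: [9, 18, 29, 30, 44]
Find 29 in the sorted list.
29 is at position 3 (1-indexed).
Final answer: 3


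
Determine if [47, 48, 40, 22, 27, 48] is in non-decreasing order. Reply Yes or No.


Check consecutive pairs:
  47 <= 48? True
  48 <= 40? False
  40 <= 22? False
  22 <= 27? True
  27 <= 48? True
2 consecutive pair(s) are out of order, so the list is not sorted.
Final answer: No


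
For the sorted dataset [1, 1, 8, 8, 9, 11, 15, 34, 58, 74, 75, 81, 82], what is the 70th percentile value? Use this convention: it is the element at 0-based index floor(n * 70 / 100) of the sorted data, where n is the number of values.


The dataset has n = 13 elements.
Index = floor(13 * 70 / 100) = floor(910 / 100) = floor(9.1) = 9
Counting from index 0 in the sorted data, the element at index 9 is 74.
Final answer: 74


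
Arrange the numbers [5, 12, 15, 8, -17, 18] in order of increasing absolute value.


Compute absolute values:
  |5| = 5
  |12| = 12
  |15| = 15
  |8| = 8
  |-17| = 17
  |18| = 18
Absolute values in increasing order: 5 < 8 < 12 < 15 < 17 < 18
Listing the original numbers in that order gives the answer.
Final answer: [5, 8, 12, 15, -17, 18]


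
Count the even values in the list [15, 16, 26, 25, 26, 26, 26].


Check each element:
  15 is odd
  16 is even
  26 is even
  25 is odd
  26 is even
  26 is even
  26 is even
Evens: [16, 26, 26, 26, 26]
Count of evens = 5
Final answer: 5


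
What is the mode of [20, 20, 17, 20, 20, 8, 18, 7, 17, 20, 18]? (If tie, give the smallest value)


Count the frequency of each value:
  7 appears 1 time(s)
  8 appears 1 time(s)
  17 appears 2 time(s)
  18 appears 2 time(s)
  20 appears 5 time(s)
Maximum frequency is 5.
Only 20 reaches that frequency, so it is the mode.
Final answer: 20


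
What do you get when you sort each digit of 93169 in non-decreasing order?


The number 93169 has digits: 9, 3, 1, 6, 9
Sorted: 1, 3, 6, 9, 9
Joining the sorted digits gives the result.
Final answer: 13699


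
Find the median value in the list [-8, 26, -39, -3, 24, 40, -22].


First, sort the list: [-39, -22, -8, -3, 24, 26, 40]
The list has 7 elements (odd count).
The middle index is 3 (0-based), and the element there is -3.
Final answer: -3


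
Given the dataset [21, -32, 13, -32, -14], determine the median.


First, sort the list: [-32, -32, -14, 13, 21]
The list has 5 elements (odd count).
The middle index is 2 (0-based), and the element there is -14.
Final answer: -14


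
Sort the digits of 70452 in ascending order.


The number 70452 has digits: 7, 0, 4, 5, 2
Sorted: 0, 2, 4, 5, 7
Joining the sorted digits gives the result.
Final answer: 02457


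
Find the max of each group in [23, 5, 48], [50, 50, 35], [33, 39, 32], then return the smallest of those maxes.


Find max of each group:
  Group 1: [23, 5, 48] -> max = 48
  Group 2: [50, 50, 35] -> max = 50
  Group 3: [33, 39, 32] -> max = 39
Maxes: [48, 50, 39]
Minimum of maxes = 39
Final answer: 39


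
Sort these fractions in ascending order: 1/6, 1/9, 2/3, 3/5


Convert to decimal for comparison:
  1/6 = 0.1667
  1/9 = 0.1111
  2/3 = 0.6667
  3/5 = 0.6
Decimals in increasing order: 0.1111 < 0.1667 < 0.6 < 0.6667
Writing each back as its fraction gives the sorted order.
Final answer: 1/9, 1/6, 3/5, 2/3


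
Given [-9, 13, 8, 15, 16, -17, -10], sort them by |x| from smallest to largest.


Compute absolute values:
  |-9| = 9
  |13| = 13
  |8| = 8
  |15| = 15
  |16| = 16
  |-17| = 17
  |-10| = 10
Absolute values in increasing order: 8 < 9 < 10 < 13 < 15 < 16 < 17
Listing the original numbers in that order gives the answer.
Final answer: [8, -9, -10, 13, 15, 16, -17]


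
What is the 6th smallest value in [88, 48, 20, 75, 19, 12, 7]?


Sort ascending: [7, 12, 19, 20, 48, 75, 88]
The 6th element (1-indexed) is at index 5.
Value = 75
Final answer: 75


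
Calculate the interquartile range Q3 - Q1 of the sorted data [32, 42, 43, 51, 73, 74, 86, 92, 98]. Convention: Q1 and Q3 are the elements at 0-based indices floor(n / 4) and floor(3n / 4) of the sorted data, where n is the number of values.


The data has n = 9 elements.
Q1 index = floor(9 / 4) = floor(2.25) = 2; Q3 index = floor(3 * 9 / 4) = floor(6.75) = 6
Q1 = element at index 2 = 43
Q3 = element at index 6 = 86
IQR = 86 - 43 = 43
Final answer: 43


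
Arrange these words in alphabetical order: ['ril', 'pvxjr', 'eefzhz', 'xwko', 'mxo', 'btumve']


Compare strings character by character (the first differing letter decides):
  'btumve' < 'eefzhz' since 'b' < 'e' at position 1
  'eefzhz' < 'mxo' since 'e' < 'm' at position 1
  'mxo' < 'pvxjr' since 'm' < 'p' at position 1
  'pvxjr' < 'ril' since 'p' < 'r' at position 1
  'ril' < 'xwko' since 'r' < 'x' at position 1
Chaining these comparisons gives the alphabetical order.
Final answer: ['btumve', 'eefzhz', 'mxo', 'pvxjr', 'ril', 'xwko']


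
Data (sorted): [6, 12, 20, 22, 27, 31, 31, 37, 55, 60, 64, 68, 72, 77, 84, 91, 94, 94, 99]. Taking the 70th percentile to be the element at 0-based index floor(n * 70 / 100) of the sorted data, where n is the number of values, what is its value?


The dataset has n = 19 elements.
Index = floor(19 * 70 / 100) = floor(1330 / 100) = floor(13.3) = 13
Counting from index 0 in the sorted data, the element at index 13 is 77.
Final answer: 77


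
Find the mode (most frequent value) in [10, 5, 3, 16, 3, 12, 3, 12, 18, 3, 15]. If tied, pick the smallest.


Count the frequency of each value:
  3 appears 4 time(s)
  5 appears 1 time(s)
  10 appears 1 time(s)
  12 appears 2 time(s)
  15 appears 1 time(s)
  16 appears 1 time(s)
  18 appears 1 time(s)
Maximum frequency is 4.
Only 3 reaches that frequency, so it is the mode.
Final answer: 3


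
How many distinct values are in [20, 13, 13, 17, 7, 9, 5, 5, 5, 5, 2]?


List all unique values:
Distinct values: [2, 5, 7, 9, 13, 17, 20]
Count = 7
Final answer: 7


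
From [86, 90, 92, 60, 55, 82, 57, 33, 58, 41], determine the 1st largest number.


Sort descending: [92, 90, 86, 82, 60, 58, 57, 55, 41, 33]
The 1st element (1-indexed) is at index 0.
Value = 92
Final answer: 92


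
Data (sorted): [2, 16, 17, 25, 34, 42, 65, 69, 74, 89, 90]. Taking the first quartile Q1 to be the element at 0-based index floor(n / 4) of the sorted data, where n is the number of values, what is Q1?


The list has n = 11 elements.
Q1 index = floor(11 / 4) = floor(2.75) = 2
Counting from index 0 in the sorted data, the element at index 2 is 17.
Final answer: 17


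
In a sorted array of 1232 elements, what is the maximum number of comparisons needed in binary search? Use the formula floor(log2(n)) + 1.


Binary search halves the search space each step.
Maximum comparisons = floor(log2(1232)) + 1
log2(1232) = 10.2668
floor(log2(1232)) = 10, so 10 + 1 = 11
Final answer: 11


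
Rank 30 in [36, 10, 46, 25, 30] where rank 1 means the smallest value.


Sort ascending: [10, 25, 30, 36, 46]
Find 30 in the sorted list.
30 is at position 3 (1-indexed).
Final answer: 3


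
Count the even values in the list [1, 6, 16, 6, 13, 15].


Check each element:
  1 is odd
  6 is even
  16 is even
  6 is even
  13 is odd
  15 is odd
Evens: [6, 16, 6]
Count of evens = 3
Final answer: 3


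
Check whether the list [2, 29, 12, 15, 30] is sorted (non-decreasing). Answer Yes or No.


Check consecutive pairs:
  2 <= 29? True
  29 <= 12? False
  12 <= 15? True
  15 <= 30? True
1 consecutive pair(s) are out of order, so the list is not sorted.
Final answer: No


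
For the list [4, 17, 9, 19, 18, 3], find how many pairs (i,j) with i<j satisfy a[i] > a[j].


For each element, count the later elements that are smaller than it:
  4 (index 0): smaller elements after it = [3] -> 1
  17 (index 1): smaller elements after it = [9, 3] -> 2
  9 (index 2): smaller elements after it = [3] -> 1
  19 (index 3): smaller elements after it = [18, 3] -> 2
  18 (index 4): smaller elements after it = [3] -> 1
Total inversions = 1 + 2 + 1 + 2 + 1 = 7
Final answer: 7


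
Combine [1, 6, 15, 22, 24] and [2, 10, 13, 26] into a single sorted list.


List A: [1, 6, 15, 22, 24]
List B: [2, 10, 13, 26]
Repeatedly compare the front elements and take the smaller:
  1 vs 2 -> take 1
  6 vs 2 -> take 2
  6 vs 10 -> take 6
  15 vs 10 -> take 10
  15 vs 13 -> take 13
  15 vs 26 -> take 15
  22 vs 26 -> take 22
  24 vs 26 -> take 24
  A is exhausted; append the rest of B: [26]
Final answer: [1, 2, 6, 10, 13, 15, 22, 24, 26]


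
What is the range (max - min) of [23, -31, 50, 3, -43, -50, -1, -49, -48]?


Maximum value: 50
Minimum value: -50
Range = 50 - (-50) = 100
Final answer: 100


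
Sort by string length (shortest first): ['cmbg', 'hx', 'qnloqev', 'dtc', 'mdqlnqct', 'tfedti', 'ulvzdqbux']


Compute lengths:
  'cmbg' has length 4
  'hx' has length 2
  'qnloqev' has length 7
  'dtc' has length 3
  'mdqlnqct' has length 8
  'tfedti' has length 6
  'ulvzdqbux' has length 9
Lengths in increasing order: 2 < 3 < 4 < 6 < 7 < 8 < 9
Listing the words in that order gives the answer.
Final answer: ['hx', 'dtc', 'cmbg', 'tfedti', 'qnloqev', 'mdqlnqct', 'ulvzdqbux']


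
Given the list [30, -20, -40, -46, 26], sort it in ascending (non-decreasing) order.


Original list: [30, -20, -40, -46, 26]
Repeatedly take the smallest remaining element:
  Remaining [30, -20, -40, -46, 26] -> smallest is -46
  Remaining [30, -20, -40, 26] -> smallest is -40
  Remaining [30, -20, 26] -> smallest is -20
  Remaining [30, 26] -> smallest is 26
  Remaining [30] -> smallest is 30
Collecting the picks in order gives the sorted list.
Final answer: [-46, -40, -20, 26, 30]


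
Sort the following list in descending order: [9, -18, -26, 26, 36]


Original list: [9, -18, -26, 26, 36]
Repeatedly take the largest remaining element:
  Remaining [9, -18, -26, 26, 36] -> largest is 36
  Remaining [9, -18, -26, 26] -> largest is 26
  Remaining [9, -18, -26] -> largest is 9
  Remaining [-18, -26] -> largest is -18
  Remaining [-26] -> largest is -26
Collecting the picks in order gives the descending list.
Final answer: [36, 26, 9, -18, -26]


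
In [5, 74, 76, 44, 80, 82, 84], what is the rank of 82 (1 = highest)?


Sort descending: [84, 82, 80, 76, 74, 44, 5]
Find 82 in the sorted list.
82 is at position 2.
Final answer: 2


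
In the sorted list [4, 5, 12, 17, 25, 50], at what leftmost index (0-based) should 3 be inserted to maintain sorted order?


List is sorted: [4, 5, 12, 17, 25, 50]
We need the leftmost position where 3 can be inserted, i.e. the first index whose element is >= 3 (or the end of the list if none is).
Binary search with low=0, high=6 (0-based indices):
  low=0, high=6, mid=3: a[3]=17 >= 3, so high = 3
  low=0, high=3, mid=1: a[1]=5 >= 3, so high = 1
  low=0, high=1, mid=0: a[0]=4 >= 3, so high = 0
Now low = high = 0, so the insertion index is 0.
Final answer: 0


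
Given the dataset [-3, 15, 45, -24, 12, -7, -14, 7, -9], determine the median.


First, sort the list: [-24, -14, -9, -7, -3, 7, 12, 15, 45]
The list has 9 elements (odd count).
The middle index is 4 (0-based), and the element there is -3.
Final answer: -3


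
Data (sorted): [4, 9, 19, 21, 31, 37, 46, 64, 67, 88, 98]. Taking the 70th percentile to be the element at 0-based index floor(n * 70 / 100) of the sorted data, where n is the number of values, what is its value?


The dataset has n = 11 elements.
Index = floor(11 * 70 / 100) = floor(770 / 100) = floor(7.7) = 7
Counting from index 0 in the sorted data, the element at index 7 is 64.
Final answer: 64


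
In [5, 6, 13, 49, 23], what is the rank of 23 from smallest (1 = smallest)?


Sort ascending: [5, 6, 13, 23, 49]
Find 23 in the sorted list.
23 is at position 4 (1-indexed).
Final answer: 4


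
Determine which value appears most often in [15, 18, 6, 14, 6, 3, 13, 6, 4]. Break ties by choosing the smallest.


Count the frequency of each value:
  3 appears 1 time(s)
  4 appears 1 time(s)
  6 appears 3 time(s)
  13 appears 1 time(s)
  14 appears 1 time(s)
  15 appears 1 time(s)
  18 appears 1 time(s)
Maximum frequency is 3.
Only 6 reaches that frequency, so it is the mode.
Final answer: 6


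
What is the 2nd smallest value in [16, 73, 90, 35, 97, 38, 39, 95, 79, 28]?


Sort ascending: [16, 28, 35, 38, 39, 73, 79, 90, 95, 97]
The 2nd element (1-indexed) is at index 1.
Value = 28
Final answer: 28


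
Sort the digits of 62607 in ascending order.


The number 62607 has digits: 6, 2, 6, 0, 7
Sorted: 0, 2, 6, 6, 7
Joining the sorted digits gives the result.
Final answer: 02667


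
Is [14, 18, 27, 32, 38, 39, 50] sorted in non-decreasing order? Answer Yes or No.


Check consecutive pairs:
  14 <= 18? True
  18 <= 27? True
  27 <= 32? True
  32 <= 38? True
  38 <= 39? True
  39 <= 50? True
Every consecutive pair is in order, so the list is non-decreasing.
Final answer: Yes


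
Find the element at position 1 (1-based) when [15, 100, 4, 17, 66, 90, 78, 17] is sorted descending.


Sort descending: [100, 90, 78, 66, 17, 17, 15, 4]
The 1st element (1-indexed) is at index 0.
Value = 100
Final answer: 100


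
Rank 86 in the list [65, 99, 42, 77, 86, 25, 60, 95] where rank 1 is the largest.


Sort descending: [99, 95, 86, 77, 65, 60, 42, 25]
Find 86 in the sorted list.
86 is at position 3.
Final answer: 3


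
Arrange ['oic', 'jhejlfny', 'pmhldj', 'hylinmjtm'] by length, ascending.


Compute lengths:
  'oic' has length 3
  'jhejlfny' has length 8
  'pmhldj' has length 6
  'hylinmjtm' has length 9
Lengths in increasing order: 3 < 6 < 8 < 9
Listing the words in that order gives the answer.
Final answer: ['oic', 'pmhldj', 'jhejlfny', 'hylinmjtm']


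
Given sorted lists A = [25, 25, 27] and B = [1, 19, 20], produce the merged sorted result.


List A: [25, 25, 27]
List B: [1, 19, 20]
Repeatedly compare the front elements and take the smaller:
  25 vs 1 -> take 1
  25 vs 19 -> take 19
  25 vs 20 -> take 20
  B is exhausted; append the rest of A: [25, 25, 27]
Final answer: [1, 19, 20, 25, 25, 27]


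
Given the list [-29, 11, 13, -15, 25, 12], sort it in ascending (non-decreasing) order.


Original list: [-29, 11, 13, -15, 25, 12]
Repeatedly take the smallest remaining element:
  Remaining [-29, 11, 13, -15, 25, 12] -> smallest is -29
  Remaining [11, 13, -15, 25, 12] -> smallest is -15
  Remaining [11, 13, 25, 12] -> smallest is 11
  Remaining [13, 25, 12] -> smallest is 12
  Remaining [13, 25] -> smallest is 13
  Remaining [25] -> smallest is 25
Collecting the picks in order gives the sorted list.
Final answer: [-29, -15, 11, 12, 13, 25]


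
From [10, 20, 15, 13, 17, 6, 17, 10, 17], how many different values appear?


List all unique values:
Distinct values: [6, 10, 13, 15, 17, 20]
Count = 6
Final answer: 6


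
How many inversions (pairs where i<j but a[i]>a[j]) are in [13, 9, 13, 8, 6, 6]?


For each element, count the later elements that are smaller than it:
  13 (index 0): smaller elements after it = [9, 8, 6, 6] -> 4
  9 (index 1): smaller elements after it = [8, 6, 6] -> 3
  13 (index 2): smaller elements after it = [8, 6, 6] -> 3
  8 (index 3): smaller elements after it = [6, 6] -> 2
  6 (index 4): smaller elements after it = [] -> 0
Total inversions = 4 + 3 + 3 + 2 + 0 = 12
Final answer: 12


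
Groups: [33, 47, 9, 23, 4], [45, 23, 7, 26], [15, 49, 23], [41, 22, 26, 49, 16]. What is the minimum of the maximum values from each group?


Find max of each group:
  Group 1: [33, 47, 9, 23, 4] -> max = 47
  Group 2: [45, 23, 7, 26] -> max = 45
  Group 3: [15, 49, 23] -> max = 49
  Group 4: [41, 22, 26, 49, 16] -> max = 49
Maxes: [47, 45, 49, 49]
Minimum of maxes = 45
Final answer: 45


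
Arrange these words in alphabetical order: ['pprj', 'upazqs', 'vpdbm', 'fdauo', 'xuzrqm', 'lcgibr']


Compare strings character by character (the first differing letter decides):
  'fdauo' < 'lcgibr' since 'f' < 'l' at position 1
  'lcgibr' < 'pprj' since 'l' < 'p' at position 1
  'pprj' < 'upazqs' since 'p' < 'u' at position 1
  'upazqs' < 'vpdbm' since 'u' < 'v' at position 1
  'vpdbm' < 'xuzrqm' since 'v' < 'x' at position 1
Chaining these comparisons gives the alphabetical order.
Final answer: ['fdauo', 'lcgibr', 'pprj', 'upazqs', 'vpdbm', 'xuzrqm']


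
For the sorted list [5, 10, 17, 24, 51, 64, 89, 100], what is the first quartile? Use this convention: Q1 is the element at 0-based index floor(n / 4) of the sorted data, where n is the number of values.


The list has n = 8 elements.
Q1 index = floor(8 / 4) = floor(2) = 2
Counting from index 0 in the sorted data, the element at index 2 is 17.
Final answer: 17


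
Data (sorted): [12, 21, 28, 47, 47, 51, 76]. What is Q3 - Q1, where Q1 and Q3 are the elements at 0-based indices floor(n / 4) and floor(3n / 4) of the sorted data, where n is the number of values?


The data has n = 7 elements.
Q1 index = floor(7 / 4) = floor(1.75) = 1; Q3 index = floor(3 * 7 / 4) = floor(5.25) = 5
Q1 = element at index 1 = 21
Q3 = element at index 5 = 51
IQR = 51 - 21 = 30
Final answer: 30


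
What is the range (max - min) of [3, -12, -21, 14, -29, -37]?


Maximum value: 14
Minimum value: -37
Range = 14 - (-37) = 51
Final answer: 51


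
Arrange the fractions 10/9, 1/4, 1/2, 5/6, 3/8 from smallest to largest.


Convert to decimal for comparison:
  10/9 = 1.1111
  1/4 = 0.25
  1/2 = 0.5
  5/6 = 0.8333
  3/8 = 0.375
Decimals in increasing order: 0.25 < 0.375 < 0.5 < 0.8333 < 1.1111
Writing each back as its fraction gives the sorted order.
Final answer: 1/4, 3/8, 1/2, 5/6, 10/9


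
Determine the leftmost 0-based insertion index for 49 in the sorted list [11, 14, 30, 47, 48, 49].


List is sorted: [11, 14, 30, 47, 48, 49]
We need the leftmost position where 49 can be inserted, i.e. the first index whose element is >= 49 (or the end of the list if none is).
Binary search with low=0, high=6 (0-based indices):
  low=0, high=6, mid=3: a[3]=47 < 49, so low = 4
  low=4, high=6, mid=5: a[5]=49 >= 49, so high = 5
  low=4, high=5, mid=4: a[4]=48 < 49, so low = 5
Now low = high = 5, so the insertion index is 5.
Final answer: 5


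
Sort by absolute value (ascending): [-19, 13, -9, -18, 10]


Compute absolute values:
  |-19| = 19
  |13| = 13
  |-9| = 9
  |-18| = 18
  |10| = 10
Absolute values in increasing order: 9 < 10 < 13 < 18 < 19
Listing the original numbers in that order gives the answer.
Final answer: [-9, 10, 13, -18, -19]


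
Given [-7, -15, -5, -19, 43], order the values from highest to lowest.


Original list: [-7, -15, -5, -19, 43]
Repeatedly take the largest remaining element:
  Remaining [-7, -15, -5, -19, 43] -> largest is 43
  Remaining [-7, -15, -5, -19] -> largest is -5
  Remaining [-7, -15, -19] -> largest is -7
  Remaining [-15, -19] -> largest is -15
  Remaining [-19] -> largest is -19
Collecting the picks in order gives the descending list.
Final answer: [43, -5, -7, -15, -19]


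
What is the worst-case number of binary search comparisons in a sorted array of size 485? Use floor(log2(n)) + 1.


Binary search halves the search space each step.
Maximum comparisons = floor(log2(485)) + 1
log2(485) = 8.9218
floor(log2(485)) = 8, so 8 + 1 = 9
Final answer: 9


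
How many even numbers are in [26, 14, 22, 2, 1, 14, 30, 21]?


Check each element:
  26 is even
  14 is even
  22 is even
  2 is even
  1 is odd
  14 is even
  30 is even
  21 is odd
Evens: [26, 14, 22, 2, 14, 30]
Count of evens = 6
Final answer: 6


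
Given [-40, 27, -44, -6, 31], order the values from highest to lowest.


Original list: [-40, 27, -44, -6, 31]
Repeatedly take the largest remaining element:
  Remaining [-40, 27, -44, -6, 31] -> largest is 31
  Remaining [-40, 27, -44, -6] -> largest is 27
  Remaining [-40, -44, -6] -> largest is -6
  Remaining [-40, -44] -> largest is -40
  Remaining [-44] -> largest is -44
Collecting the picks in order gives the descending list.
Final answer: [31, 27, -6, -40, -44]


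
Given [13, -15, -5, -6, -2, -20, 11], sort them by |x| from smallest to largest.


Compute absolute values:
  |13| = 13
  |-15| = 15
  |-5| = 5
  |-6| = 6
  |-2| = 2
  |-20| = 20
  |11| = 11
Absolute values in increasing order: 2 < 5 < 6 < 11 < 13 < 15 < 20
Listing the original numbers in that order gives the answer.
Final answer: [-2, -5, -6, 11, 13, -15, -20]


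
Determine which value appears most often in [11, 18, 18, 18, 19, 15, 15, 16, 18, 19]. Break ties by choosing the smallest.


Count the frequency of each value:
  11 appears 1 time(s)
  15 appears 2 time(s)
  16 appears 1 time(s)
  18 appears 4 time(s)
  19 appears 2 time(s)
Maximum frequency is 4.
Only 18 reaches that frequency, so it is the mode.
Final answer: 18


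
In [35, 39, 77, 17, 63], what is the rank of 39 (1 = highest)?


Sort descending: [77, 63, 39, 35, 17]
Find 39 in the sorted list.
39 is at position 3.
Final answer: 3


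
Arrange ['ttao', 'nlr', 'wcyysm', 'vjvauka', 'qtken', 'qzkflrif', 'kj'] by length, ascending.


Compute lengths:
  'ttao' has length 4
  'nlr' has length 3
  'wcyysm' has length 6
  'vjvauka' has length 7
  'qtken' has length 5
  'qzkflrif' has length 8
  'kj' has length 2
Lengths in increasing order: 2 < 3 < 4 < 5 < 6 < 7 < 8
Listing the words in that order gives the answer.
Final answer: ['kj', 'nlr', 'ttao', 'qtken', 'wcyysm', 'vjvauka', 'qzkflrif']


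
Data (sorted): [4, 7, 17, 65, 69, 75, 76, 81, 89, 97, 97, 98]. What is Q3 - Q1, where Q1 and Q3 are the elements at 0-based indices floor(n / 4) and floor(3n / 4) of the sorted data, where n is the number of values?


The data has n = 12 elements.
Q1 index = floor(12 / 4) = floor(3) = 3; Q3 index = floor(3 * 12 / 4) = floor(9) = 9
Q1 = element at index 3 = 65
Q3 = element at index 9 = 97
IQR = 97 - 65 = 32
Final answer: 32


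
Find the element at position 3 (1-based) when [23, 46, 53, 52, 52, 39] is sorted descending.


Sort descending: [53, 52, 52, 46, 39, 23]
The 3rd element (1-indexed) is at index 2.
Value = 52
Final answer: 52


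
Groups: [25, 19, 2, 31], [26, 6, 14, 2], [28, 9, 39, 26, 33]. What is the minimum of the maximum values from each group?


Find max of each group:
  Group 1: [25, 19, 2, 31] -> max = 31
  Group 2: [26, 6, 14, 2] -> max = 26
  Group 3: [28, 9, 39, 26, 33] -> max = 39
Maxes: [31, 26, 39]
Minimum of maxes = 26
Final answer: 26


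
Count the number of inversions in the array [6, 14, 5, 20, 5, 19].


For each element, count the later elements that are smaller than it:
  6 (index 0): smaller elements after it = [5, 5] -> 2
  14 (index 1): smaller elements after it = [5, 5] -> 2
  5 (index 2): smaller elements after it = [] -> 0
  20 (index 3): smaller elements after it = [5, 19] -> 2
  5 (index 4): smaller elements after it = [] -> 0
Total inversions = 2 + 2 + 0 + 2 + 0 = 6
Final answer: 6


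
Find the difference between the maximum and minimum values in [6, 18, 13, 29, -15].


Maximum value: 29
Minimum value: -15
Range = 29 - (-15) = 44
Final answer: 44


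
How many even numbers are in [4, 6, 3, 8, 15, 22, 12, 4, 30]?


Check each element:
  4 is even
  6 is even
  3 is odd
  8 is even
  15 is odd
  22 is even
  12 is even
  4 is even
  30 is even
Evens: [4, 6, 8, 22, 12, 4, 30]
Count of evens = 7
Final answer: 7
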